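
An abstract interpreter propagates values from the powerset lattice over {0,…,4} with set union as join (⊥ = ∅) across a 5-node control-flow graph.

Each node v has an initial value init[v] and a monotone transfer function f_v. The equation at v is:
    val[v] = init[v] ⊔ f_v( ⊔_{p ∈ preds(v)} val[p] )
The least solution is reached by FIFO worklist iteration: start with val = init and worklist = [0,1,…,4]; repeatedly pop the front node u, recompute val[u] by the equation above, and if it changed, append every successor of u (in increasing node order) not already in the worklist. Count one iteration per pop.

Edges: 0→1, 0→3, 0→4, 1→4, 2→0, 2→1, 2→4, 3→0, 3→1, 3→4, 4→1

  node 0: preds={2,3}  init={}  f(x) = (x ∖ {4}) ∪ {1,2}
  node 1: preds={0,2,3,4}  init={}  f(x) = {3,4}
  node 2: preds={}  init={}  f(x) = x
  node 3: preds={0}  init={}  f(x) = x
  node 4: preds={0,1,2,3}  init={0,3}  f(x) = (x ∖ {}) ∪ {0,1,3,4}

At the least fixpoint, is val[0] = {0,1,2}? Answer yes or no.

no

Worklist (7 pops):
  #1 pop 0: in={} → {1,2} (was {}); enqueue []
  #2 pop 1: in={0,1,2,3} → {3,4} (was {}); enqueue []
  #3 pop 2: in={} → {} (no change)
  #4 pop 3: in={1,2} → {1,2} (was {}); enqueue [0,1]
  #5 pop 4: in={1,2,3,4} → {0,1,2,3,4} (was {0,3}); enqueue []
  #6 pop 0: in={1,2} → {1,2} (no change)
  #7 pop 1: in={0,1,2,3,4} → {3,4} (no change)

Fixpoint:
  val[0] = {1,2}
  val[1] = {3,4}
  val[2] = {}
  val[3] = {1,2}
  val[4] = {0,1,2,3,4}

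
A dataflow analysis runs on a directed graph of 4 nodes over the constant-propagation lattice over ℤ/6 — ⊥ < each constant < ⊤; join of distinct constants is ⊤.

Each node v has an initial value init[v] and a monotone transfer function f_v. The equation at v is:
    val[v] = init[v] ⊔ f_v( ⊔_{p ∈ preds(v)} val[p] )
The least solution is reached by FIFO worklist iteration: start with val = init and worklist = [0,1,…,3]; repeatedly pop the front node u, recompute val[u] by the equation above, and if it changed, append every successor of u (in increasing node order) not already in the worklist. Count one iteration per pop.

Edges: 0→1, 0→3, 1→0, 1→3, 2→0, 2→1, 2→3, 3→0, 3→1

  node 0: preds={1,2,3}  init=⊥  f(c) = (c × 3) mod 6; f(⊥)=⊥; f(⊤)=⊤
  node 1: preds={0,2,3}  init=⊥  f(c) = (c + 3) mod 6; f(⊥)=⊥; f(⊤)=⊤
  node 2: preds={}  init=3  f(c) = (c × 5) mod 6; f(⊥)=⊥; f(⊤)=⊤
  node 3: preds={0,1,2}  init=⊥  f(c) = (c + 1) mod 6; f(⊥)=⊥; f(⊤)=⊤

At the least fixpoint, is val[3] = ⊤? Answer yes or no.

yes

Worklist (8 pops):
  #1 pop 0: in=3 → 3 (was ⊥); enqueue []
  #2 pop 1: in=3 → 0 (was ⊥); enqueue [0]
  #3 pop 2: in=⊥ → 3 (no change)
  #4 pop 3: in=⊤ → ⊤ (was ⊥); enqueue [1]
  #5 pop 0: in=⊤ → ⊤ (was 3); enqueue [3]
  #6 pop 1: in=⊤ → ⊤ (was 0); enqueue [0]
  #7 pop 3: in=⊤ → ⊤ (no change)
  #8 pop 0: in=⊤ → ⊤ (no change)

Fixpoint:
  val[0] = ⊤
  val[1] = ⊤
  val[2] = 3
  val[3] = ⊤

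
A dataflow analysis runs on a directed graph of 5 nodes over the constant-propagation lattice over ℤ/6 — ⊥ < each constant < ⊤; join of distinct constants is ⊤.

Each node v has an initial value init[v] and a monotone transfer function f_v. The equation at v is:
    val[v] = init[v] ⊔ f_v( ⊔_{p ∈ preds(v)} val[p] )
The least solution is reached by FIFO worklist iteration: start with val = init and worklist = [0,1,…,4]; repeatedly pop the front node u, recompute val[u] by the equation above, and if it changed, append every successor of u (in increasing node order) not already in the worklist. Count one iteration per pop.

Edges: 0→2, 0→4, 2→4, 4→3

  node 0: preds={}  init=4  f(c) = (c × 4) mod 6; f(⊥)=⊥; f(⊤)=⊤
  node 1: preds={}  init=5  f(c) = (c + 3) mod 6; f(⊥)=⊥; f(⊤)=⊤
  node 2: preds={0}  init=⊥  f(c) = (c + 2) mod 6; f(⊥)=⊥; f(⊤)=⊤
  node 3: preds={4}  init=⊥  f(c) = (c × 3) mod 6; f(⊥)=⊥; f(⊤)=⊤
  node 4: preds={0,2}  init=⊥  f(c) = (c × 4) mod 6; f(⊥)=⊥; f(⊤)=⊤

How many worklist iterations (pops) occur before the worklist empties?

6

Worklist (6 pops):
  #1 pop 0: in=⊥ → 4 (no change)
  #2 pop 1: in=⊥ → 5 (no change)
  #3 pop 2: in=4 → 0 (was ⊥); enqueue []
  #4 pop 3: in=⊥ → ⊥ (no change)
  #5 pop 4: in=⊤ → ⊤ (was ⊥); enqueue [3]
  #6 pop 3: in=⊤ → ⊤ (was ⊥); enqueue []

Fixpoint:
  val[0] = 4
  val[1] = 5
  val[2] = 0
  val[3] = ⊤
  val[4] = ⊤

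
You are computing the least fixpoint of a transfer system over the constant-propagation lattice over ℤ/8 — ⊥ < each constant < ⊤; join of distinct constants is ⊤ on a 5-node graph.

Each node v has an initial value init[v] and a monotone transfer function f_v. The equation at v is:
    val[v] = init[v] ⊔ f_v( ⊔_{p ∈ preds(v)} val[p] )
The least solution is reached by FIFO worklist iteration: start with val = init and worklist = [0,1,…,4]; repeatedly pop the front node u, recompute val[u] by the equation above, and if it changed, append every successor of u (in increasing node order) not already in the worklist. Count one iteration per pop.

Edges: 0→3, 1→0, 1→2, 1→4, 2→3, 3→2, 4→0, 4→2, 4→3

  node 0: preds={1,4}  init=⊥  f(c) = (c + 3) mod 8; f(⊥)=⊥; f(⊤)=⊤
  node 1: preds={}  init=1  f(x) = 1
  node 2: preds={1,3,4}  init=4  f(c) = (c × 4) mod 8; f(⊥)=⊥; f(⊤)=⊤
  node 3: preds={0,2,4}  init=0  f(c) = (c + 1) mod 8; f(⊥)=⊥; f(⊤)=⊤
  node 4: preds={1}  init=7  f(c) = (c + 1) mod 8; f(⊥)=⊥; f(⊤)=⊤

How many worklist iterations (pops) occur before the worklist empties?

Trace (8 dequeues):
  [1] u=0 | in ⊤ | out ⊤ | prev ⊥ | push {}
  [2] u=1 | in ⊥ | out 1 | ==
  [3] u=2 | in ⊤ | out ⊤ | prev 4 | push {}
  [4] u=3 | in ⊤ | out ⊤ | prev 0 | push {2}
  [5] u=4 | in 1 | out ⊤ | prev 7 | push {0,3}
  [6] u=2 | in ⊤ | out ⊤ | ==
  [7] u=0 | in ⊤ | out ⊤ | ==
  [8] u=3 | in ⊤ | out ⊤ | ==

Converged values:
  [0] ⊤
  [1] 1
  [2] ⊤
  [3] ⊤
  [4] ⊤

8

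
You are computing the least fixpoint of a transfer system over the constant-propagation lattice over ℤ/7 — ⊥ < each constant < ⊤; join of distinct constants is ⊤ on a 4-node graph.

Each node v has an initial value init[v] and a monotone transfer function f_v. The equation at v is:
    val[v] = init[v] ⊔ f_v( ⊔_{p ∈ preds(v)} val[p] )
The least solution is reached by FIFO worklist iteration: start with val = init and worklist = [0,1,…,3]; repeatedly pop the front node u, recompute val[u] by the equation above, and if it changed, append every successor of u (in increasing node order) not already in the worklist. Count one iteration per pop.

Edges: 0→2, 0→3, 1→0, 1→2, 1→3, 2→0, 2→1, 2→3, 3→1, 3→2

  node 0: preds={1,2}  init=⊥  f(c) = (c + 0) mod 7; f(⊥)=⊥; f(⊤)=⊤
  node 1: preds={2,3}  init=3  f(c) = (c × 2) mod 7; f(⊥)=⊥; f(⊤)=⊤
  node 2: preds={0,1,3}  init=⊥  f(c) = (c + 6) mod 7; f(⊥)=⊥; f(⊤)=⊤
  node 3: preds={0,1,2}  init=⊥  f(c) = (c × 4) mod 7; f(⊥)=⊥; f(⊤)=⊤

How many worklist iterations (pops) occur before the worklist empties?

Trace (10 dequeues):
  [1] u=0 | in 3 | out 3 | prev ⊥ | push {}
  [2] u=1 | in ⊥ | out 3 | ==
  [3] u=2 | in 3 | out 2 | prev ⊥ | push {0,1}
  [4] u=3 | in ⊤ | out ⊤ | prev ⊥ | push {2}
  [5] u=0 | in ⊤ | out ⊤ | prev 3 | push {3}
  [6] u=1 | in ⊤ | out ⊤ | prev 3 | push {0}
  [7] u=2 | in ⊤ | out ⊤ | prev 2 | push {1}
  [8] u=3 | in ⊤ | out ⊤ | ==
  [9] u=0 | in ⊤ | out ⊤ | ==
  [10] u=1 | in ⊤ | out ⊤ | ==

Converged values:
  [0] ⊤
  [1] ⊤
  [2] ⊤
  [3] ⊤

10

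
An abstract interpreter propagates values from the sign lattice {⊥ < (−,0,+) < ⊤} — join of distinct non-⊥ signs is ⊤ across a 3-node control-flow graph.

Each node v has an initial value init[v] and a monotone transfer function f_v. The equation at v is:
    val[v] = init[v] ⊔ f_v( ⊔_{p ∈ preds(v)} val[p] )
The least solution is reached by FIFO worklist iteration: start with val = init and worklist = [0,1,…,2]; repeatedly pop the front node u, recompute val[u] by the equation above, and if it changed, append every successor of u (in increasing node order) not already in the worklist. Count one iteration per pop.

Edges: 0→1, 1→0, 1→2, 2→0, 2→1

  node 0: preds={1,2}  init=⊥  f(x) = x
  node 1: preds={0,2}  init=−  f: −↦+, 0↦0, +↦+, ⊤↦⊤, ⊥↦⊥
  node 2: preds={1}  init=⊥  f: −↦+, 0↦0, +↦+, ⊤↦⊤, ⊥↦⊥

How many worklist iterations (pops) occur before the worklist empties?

Iteration log — 5 steps:
  step 1. node 0  ⊔preds=−  new=−  old=⊥  +wl: 
  step 2. node 1  ⊔preds=−  new=⊤  old=−  +wl: 0
  step 3. node 2  ⊔preds=⊤  new=⊤  old=⊥  +wl: 1
  step 4. node 0  ⊔preds=⊤  new=⊤  old=−  +wl: 
  step 5. node 1  ⊔preds=⊤  new=⊤  stable

Least fixpoint reached:
  node 0: ⊤
  node 1: ⊤
  node 2: ⊤

5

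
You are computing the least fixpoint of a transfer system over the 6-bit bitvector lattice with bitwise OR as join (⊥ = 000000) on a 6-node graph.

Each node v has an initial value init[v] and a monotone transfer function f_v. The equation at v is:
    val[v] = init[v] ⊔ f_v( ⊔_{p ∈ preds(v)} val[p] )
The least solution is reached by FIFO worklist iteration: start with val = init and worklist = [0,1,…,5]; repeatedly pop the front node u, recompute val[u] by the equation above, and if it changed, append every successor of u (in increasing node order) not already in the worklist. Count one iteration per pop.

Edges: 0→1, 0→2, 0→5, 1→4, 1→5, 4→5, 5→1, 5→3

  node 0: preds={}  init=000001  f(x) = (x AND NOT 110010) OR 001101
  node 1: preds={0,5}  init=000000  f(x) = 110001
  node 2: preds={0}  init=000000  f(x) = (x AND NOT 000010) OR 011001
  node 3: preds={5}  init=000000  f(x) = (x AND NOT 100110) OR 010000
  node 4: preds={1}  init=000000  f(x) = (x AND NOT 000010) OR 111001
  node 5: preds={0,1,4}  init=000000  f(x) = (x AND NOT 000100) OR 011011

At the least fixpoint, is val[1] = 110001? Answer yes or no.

Trace (8 dequeues):
  [1] u=0 | in 000000 | out 001101 | prev 000001 | push {}
  [2] u=1 | in 001101 | out 110001 | prev 000000 | push {}
  [3] u=2 | in 001101 | out 011101 | prev 000000 | push {}
  [4] u=3 | in 000000 | out 010000 | prev 000000 | push {}
  [5] u=4 | in 110001 | out 111001 | prev 000000 | push {}
  [6] u=5 | in 111101 | out 111011 | prev 000000 | push {1,3}
  [7] u=1 | in 111111 | out 110001 | ==
  [8] u=3 | in 111011 | out 011001 | prev 010000 | push {}

Converged values:
  [0] 001101
  [1] 110001
  [2] 011101
  [3] 011001
  [4] 111001
  [5] 111011

yes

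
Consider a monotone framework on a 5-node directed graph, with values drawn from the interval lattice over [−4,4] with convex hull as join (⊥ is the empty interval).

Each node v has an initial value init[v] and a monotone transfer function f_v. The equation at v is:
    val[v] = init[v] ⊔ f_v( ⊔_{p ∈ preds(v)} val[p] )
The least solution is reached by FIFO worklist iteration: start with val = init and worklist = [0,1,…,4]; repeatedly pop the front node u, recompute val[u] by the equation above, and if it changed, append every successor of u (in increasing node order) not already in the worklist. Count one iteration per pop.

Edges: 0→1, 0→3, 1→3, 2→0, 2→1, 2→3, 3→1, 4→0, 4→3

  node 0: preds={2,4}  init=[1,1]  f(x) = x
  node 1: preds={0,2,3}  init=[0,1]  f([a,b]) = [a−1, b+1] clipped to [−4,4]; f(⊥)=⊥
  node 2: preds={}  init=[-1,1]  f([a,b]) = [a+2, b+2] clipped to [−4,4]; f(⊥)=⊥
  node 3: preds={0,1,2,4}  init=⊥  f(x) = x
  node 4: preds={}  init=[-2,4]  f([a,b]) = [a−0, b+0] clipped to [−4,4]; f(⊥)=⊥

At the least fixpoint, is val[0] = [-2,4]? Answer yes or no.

yes

Worklist (8 pops):
  #1 pop 0: in=[-2,4] → [-2,4] (was [1,1]); enqueue []
  #2 pop 1: in=[-2,4] → [-3,4] (was [0,1]); enqueue []
  #3 pop 2: in=⊥ → [-1,1] (no change)
  #4 pop 3: in=[-3,4] → [-3,4] (was ⊥); enqueue [1]
  #5 pop 4: in=⊥ → [-2,4] (no change)
  #6 pop 1: in=[-3,4] → [-4,4] (was [-3,4]); enqueue [3]
  #7 pop 3: in=[-4,4] → [-4,4] (was [-3,4]); enqueue [1]
  #8 pop 1: in=[-4,4] → [-4,4] (no change)

Fixpoint:
  val[0] = [-2,4]
  val[1] = [-4,4]
  val[2] = [-1,1]
  val[3] = [-4,4]
  val[4] = [-2,4]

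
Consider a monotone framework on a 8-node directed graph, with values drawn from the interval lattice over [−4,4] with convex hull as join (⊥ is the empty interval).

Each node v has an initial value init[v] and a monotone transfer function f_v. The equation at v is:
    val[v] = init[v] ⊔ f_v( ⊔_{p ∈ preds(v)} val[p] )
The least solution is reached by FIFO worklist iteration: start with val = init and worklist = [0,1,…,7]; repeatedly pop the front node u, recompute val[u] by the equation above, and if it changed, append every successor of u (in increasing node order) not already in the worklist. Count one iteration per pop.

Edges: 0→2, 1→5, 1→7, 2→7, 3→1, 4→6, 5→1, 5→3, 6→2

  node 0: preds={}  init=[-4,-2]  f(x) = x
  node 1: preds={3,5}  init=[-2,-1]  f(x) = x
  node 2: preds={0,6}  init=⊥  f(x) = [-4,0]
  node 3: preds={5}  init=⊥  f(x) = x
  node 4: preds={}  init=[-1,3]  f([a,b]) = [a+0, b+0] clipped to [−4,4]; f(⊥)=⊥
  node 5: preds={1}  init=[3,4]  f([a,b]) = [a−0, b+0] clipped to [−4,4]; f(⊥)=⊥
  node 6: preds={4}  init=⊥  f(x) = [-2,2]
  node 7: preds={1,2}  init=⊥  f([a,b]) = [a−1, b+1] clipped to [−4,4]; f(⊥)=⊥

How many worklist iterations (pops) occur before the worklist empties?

Worklist (12 pops):
  #1 pop 0: in=⊥ → [-4,-2] (no change)
  #2 pop 1: in=[3,4] → [-2,4] (was [-2,-1]); enqueue []
  #3 pop 2: in=[-4,-2] → [-4,0] (was ⊥); enqueue []
  #4 pop 3: in=[3,4] → [3,4] (was ⊥); enqueue [1]
  #5 pop 4: in=⊥ → [-1,3] (no change)
  #6 pop 5: in=[-2,4] → [-2,4] (was [3,4]); enqueue [3]
  #7 pop 6: in=[-1,3] → [-2,2] (was ⊥); enqueue [2]
  #8 pop 7: in=[-4,4] → [-4,4] (was ⊥); enqueue []
  #9 pop 1: in=[-2,4] → [-2,4] (no change)
  #10 pop 3: in=[-2,4] → [-2,4] (was [3,4]); enqueue [1]
  #11 pop 2: in=[-4,2] → [-4,0] (no change)
  #12 pop 1: in=[-2,4] → [-2,4] (no change)

Fixpoint:
  val[0] = [-4,-2]
  val[1] = [-2,4]
  val[2] = [-4,0]
  val[3] = [-2,4]
  val[4] = [-1,3]
  val[5] = [-2,4]
  val[6] = [-2,2]
  val[7] = [-4,4]

12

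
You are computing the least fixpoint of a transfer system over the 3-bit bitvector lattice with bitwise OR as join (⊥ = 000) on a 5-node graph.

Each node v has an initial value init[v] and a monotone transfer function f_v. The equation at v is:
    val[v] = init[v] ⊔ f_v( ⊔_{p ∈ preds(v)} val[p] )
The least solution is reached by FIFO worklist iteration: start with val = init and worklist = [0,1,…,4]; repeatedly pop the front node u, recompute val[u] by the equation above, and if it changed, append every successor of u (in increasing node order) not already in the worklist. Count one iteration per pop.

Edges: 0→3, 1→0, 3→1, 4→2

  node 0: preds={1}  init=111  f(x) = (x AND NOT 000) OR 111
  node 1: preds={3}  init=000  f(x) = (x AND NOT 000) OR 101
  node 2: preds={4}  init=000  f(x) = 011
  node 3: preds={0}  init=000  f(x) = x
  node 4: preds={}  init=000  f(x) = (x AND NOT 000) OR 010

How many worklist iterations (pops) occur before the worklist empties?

9

Worklist (9 pops):
  #1 pop 0: in=000 → 111 (no change)
  #2 pop 1: in=000 → 101 (was 000); enqueue [0]
  #3 pop 2: in=000 → 011 (was 000); enqueue []
  #4 pop 3: in=111 → 111 (was 000); enqueue [1]
  #5 pop 4: in=000 → 010 (was 000); enqueue [2]
  #6 pop 0: in=101 → 111 (no change)
  #7 pop 1: in=111 → 111 (was 101); enqueue [0]
  #8 pop 2: in=010 → 011 (no change)
  #9 pop 0: in=111 → 111 (no change)

Fixpoint:
  val[0] = 111
  val[1] = 111
  val[2] = 011
  val[3] = 111
  val[4] = 010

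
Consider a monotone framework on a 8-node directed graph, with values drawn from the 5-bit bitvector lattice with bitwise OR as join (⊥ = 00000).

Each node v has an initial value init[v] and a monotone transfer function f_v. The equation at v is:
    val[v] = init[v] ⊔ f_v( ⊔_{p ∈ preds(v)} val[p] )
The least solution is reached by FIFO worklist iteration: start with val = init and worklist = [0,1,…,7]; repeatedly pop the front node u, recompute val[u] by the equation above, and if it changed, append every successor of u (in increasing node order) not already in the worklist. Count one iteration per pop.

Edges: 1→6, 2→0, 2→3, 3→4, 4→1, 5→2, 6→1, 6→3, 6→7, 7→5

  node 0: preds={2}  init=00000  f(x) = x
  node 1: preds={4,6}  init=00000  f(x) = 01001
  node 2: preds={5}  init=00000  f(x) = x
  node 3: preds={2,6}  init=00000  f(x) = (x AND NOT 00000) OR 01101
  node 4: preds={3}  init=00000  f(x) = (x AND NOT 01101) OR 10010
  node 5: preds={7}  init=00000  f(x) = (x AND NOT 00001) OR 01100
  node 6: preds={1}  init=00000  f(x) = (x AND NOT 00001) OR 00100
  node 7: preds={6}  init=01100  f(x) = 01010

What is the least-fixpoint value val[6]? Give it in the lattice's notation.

01100

Worklist (17 pops):
  #1 pop 0: in=00000 → 00000 (no change)
  #2 pop 1: in=00000 → 01001 (was 00000); enqueue []
  #3 pop 2: in=00000 → 00000 (no change)
  #4 pop 3: in=00000 → 01101 (was 00000); enqueue []
  #5 pop 4: in=01101 → 10010 (was 00000); enqueue [1]
  #6 pop 5: in=01100 → 01100 (was 00000); enqueue [2]
  #7 pop 6: in=01001 → 01100 (was 00000); enqueue [3]
  #8 pop 7: in=01100 → 01110 (was 01100); enqueue [5]
  #9 pop 1: in=11110 → 01001 (no change)
  #10 pop 2: in=01100 → 01100 (was 00000); enqueue [0]
  #11 pop 3: in=01100 → 01101 (no change)
  #12 pop 5: in=01110 → 01110 (was 01100); enqueue [2]
  #13 pop 0: in=01100 → 01100 (was 00000); enqueue []
  #14 pop 2: in=01110 → 01110 (was 01100); enqueue [0,3]
  #15 pop 0: in=01110 → 01110 (was 01100); enqueue []
  #16 pop 3: in=01110 → 01111 (was 01101); enqueue [4]
  #17 pop 4: in=01111 → 10010 (no change)

Fixpoint:
  val[0] = 01110
  val[1] = 01001
  val[2] = 01110
  val[3] = 01111
  val[4] = 10010
  val[5] = 01110
  val[6] = 01100
  val[7] = 01110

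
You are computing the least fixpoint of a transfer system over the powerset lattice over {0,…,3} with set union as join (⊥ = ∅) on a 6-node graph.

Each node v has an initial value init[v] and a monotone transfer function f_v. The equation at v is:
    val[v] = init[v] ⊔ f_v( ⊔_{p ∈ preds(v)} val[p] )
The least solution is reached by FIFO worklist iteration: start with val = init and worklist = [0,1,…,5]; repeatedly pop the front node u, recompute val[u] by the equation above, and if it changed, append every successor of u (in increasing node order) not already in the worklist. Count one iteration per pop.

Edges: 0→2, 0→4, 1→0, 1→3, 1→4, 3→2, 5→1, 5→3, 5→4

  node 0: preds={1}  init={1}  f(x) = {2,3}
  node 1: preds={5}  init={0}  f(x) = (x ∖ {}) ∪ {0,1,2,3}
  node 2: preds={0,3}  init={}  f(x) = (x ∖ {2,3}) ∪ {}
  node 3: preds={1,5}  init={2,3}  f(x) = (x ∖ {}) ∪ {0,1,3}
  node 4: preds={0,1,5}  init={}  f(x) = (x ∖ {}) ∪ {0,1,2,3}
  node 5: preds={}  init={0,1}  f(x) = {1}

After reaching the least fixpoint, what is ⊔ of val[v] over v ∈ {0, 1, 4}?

Iteration log — 8 steps:
  step 1. node 0  ⊔preds={0}  new={1,2,3}  old={1}  +wl: 
  step 2. node 1  ⊔preds={0,1}  new={0,1,2,3}  old={0}  +wl: 0
  step 3. node 2  ⊔preds={1,2,3}  new={1}  old={}  +wl: 
  step 4. node 3  ⊔preds={0,1,2,3}  new={0,1,2,3}  old={2,3}  +wl: 2
  step 5. node 4  ⊔preds={0,1,2,3}  new={0,1,2,3}  old={}  +wl: 
  step 6. node 5  ⊔preds={}  new={0,1}  stable
  step 7. node 0  ⊔preds={0,1,2,3}  new={1,2,3}  stable
  step 8. node 2  ⊔preds={0,1,2,3}  new={0,1}  old={1}  +wl: 

Least fixpoint reached:
  node 0: {1,2,3}
  node 1: {0,1,2,3}
  node 2: {0,1}
  node 3: {0,1,2,3}
  node 4: {0,1,2,3}
  node 5: {0,1}

{0,1,2,3}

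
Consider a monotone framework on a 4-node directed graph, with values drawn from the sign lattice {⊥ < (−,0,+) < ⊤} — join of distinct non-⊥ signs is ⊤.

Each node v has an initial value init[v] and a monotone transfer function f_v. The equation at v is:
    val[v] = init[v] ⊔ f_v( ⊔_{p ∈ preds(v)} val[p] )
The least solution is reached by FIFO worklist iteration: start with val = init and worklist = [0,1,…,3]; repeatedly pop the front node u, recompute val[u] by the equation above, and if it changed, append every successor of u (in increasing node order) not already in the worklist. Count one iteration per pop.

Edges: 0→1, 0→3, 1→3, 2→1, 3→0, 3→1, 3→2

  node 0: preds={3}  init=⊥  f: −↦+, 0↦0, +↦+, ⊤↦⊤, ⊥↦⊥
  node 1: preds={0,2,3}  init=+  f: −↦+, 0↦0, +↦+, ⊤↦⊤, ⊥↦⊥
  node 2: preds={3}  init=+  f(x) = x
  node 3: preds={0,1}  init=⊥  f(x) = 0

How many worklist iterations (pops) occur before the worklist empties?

Iteration log — 9 steps:
  step 1. node 0  ⊔preds=⊥  new=⊥  stable
  step 2. node 1  ⊔preds=+  new=+  stable
  step 3. node 2  ⊔preds=⊥  new=+  stable
  step 4. node 3  ⊔preds=+  new=0  old=⊥  +wl: 0,1,2
  step 5. node 0  ⊔preds=0  new=0  old=⊥  +wl: 3
  step 6. node 1  ⊔preds=⊤  new=⊤  old=+  +wl: 
  step 7. node 2  ⊔preds=0  new=⊤  old=+  +wl: 1
  step 8. node 3  ⊔preds=⊤  new=0  stable
  step 9. node 1  ⊔preds=⊤  new=⊤  stable

Least fixpoint reached:
  node 0: 0
  node 1: ⊤
  node 2: ⊤
  node 3: 0

9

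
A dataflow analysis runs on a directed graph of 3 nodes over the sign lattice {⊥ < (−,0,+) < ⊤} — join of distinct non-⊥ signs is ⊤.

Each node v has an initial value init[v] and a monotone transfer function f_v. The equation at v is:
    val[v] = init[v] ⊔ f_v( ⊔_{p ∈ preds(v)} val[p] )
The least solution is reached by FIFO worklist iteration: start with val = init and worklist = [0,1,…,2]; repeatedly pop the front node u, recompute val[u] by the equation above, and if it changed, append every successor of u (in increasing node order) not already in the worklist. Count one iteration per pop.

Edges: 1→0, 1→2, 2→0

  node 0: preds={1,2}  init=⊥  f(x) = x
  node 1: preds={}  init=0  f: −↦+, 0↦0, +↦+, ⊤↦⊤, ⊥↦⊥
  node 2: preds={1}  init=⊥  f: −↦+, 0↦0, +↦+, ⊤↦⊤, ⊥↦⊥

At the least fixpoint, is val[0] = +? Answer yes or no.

Worklist (4 pops):
  #1 pop 0: in=0 → 0 (was ⊥); enqueue []
  #2 pop 1: in=⊥ → 0 (no change)
  #3 pop 2: in=0 → 0 (was ⊥); enqueue [0]
  #4 pop 0: in=0 → 0 (no change)

Fixpoint:
  val[0] = 0
  val[1] = 0
  val[2] = 0

no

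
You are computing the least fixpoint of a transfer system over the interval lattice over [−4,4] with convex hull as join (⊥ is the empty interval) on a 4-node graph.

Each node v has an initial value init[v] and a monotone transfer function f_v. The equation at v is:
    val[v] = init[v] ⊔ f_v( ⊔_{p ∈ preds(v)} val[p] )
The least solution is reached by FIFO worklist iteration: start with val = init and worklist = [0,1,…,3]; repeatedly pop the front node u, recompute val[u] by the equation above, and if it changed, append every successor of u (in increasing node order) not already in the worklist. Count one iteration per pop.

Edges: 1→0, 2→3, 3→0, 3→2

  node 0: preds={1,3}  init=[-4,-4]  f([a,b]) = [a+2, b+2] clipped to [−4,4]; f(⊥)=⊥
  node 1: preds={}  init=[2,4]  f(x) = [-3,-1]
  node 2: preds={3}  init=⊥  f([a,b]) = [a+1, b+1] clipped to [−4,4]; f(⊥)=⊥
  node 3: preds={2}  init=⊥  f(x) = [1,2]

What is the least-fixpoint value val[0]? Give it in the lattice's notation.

Iteration log — 7 steps:
  step 1. node 0  ⊔preds=[2,4]  new=[-4,4]  old=[-4,-4]  +wl: 
  step 2. node 1  ⊔preds=⊥  new=[-3,4]  old=[2,4]  +wl: 0
  step 3. node 2  ⊔preds=⊥  new=⊥  stable
  step 4. node 3  ⊔preds=⊥  new=[1,2]  old=⊥  +wl: 2
  step 5. node 0  ⊔preds=[-3,4]  new=[-4,4]  stable
  step 6. node 2  ⊔preds=[1,2]  new=[2,3]  old=⊥  +wl: 3
  step 7. node 3  ⊔preds=[2,3]  new=[1,2]  stable

Least fixpoint reached:
  node 0: [-4,4]
  node 1: [-3,4]
  node 2: [2,3]
  node 3: [1,2]

[-4,4]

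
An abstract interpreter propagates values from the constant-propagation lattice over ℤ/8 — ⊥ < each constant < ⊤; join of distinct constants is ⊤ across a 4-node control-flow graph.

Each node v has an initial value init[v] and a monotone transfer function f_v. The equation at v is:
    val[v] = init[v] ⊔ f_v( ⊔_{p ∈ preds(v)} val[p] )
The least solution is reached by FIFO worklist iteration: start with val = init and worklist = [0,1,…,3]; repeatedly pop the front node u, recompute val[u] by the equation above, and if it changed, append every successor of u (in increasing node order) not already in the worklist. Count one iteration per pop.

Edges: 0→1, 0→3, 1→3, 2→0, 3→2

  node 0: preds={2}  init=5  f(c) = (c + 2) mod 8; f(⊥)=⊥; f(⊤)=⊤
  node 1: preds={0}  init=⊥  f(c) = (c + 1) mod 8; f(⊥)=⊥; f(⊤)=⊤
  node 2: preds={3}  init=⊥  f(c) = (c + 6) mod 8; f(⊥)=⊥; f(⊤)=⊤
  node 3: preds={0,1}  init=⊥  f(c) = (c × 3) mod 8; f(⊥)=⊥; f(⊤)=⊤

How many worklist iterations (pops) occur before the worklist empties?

Worklist (8 pops):
  #1 pop 0: in=⊥ → 5 (no change)
  #2 pop 1: in=5 → 6 (was ⊥); enqueue []
  #3 pop 2: in=⊥ → ⊥ (no change)
  #4 pop 3: in=⊤ → ⊤ (was ⊥); enqueue [2]
  #5 pop 2: in=⊤ → ⊤ (was ⊥); enqueue [0]
  #6 pop 0: in=⊤ → ⊤ (was 5); enqueue [1,3]
  #7 pop 1: in=⊤ → ⊤ (was 6); enqueue []
  #8 pop 3: in=⊤ → ⊤ (no change)

Fixpoint:
  val[0] = ⊤
  val[1] = ⊤
  val[2] = ⊤
  val[3] = ⊤

8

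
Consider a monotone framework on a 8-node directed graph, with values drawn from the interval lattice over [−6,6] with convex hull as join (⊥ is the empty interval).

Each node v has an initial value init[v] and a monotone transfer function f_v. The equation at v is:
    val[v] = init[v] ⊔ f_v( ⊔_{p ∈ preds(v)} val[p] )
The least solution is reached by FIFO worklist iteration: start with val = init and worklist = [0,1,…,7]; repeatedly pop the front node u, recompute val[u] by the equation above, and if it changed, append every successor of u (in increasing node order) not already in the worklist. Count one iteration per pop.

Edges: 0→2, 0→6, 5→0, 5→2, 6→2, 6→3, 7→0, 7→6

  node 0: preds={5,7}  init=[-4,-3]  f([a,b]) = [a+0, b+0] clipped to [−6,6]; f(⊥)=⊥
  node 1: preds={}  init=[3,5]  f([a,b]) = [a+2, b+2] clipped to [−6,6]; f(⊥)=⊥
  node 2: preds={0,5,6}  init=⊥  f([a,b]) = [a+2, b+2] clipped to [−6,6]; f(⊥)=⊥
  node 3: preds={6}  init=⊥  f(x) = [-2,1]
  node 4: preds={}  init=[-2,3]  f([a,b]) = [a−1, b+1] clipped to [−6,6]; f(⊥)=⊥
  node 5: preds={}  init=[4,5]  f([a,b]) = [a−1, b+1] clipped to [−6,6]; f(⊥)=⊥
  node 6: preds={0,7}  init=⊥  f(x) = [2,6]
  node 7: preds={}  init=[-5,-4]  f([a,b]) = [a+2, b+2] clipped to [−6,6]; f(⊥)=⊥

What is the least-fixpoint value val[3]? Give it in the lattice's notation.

Iteration log — 10 steps:
  step 1. node 0  ⊔preds=[-5,5]  new=[-5,5]  old=[-4,-3]  +wl: 
  step 2. node 1  ⊔preds=⊥  new=[3,5]  stable
  step 3. node 2  ⊔preds=[-5,5]  new=[-3,6]  old=⊥  +wl: 
  step 4. node 3  ⊔preds=⊥  new=[-2,1]  old=⊥  +wl: 
  step 5. node 4  ⊔preds=⊥  new=[-2,3]  stable
  step 6. node 5  ⊔preds=⊥  new=[4,5]  stable
  step 7. node 6  ⊔preds=[-5,5]  new=[2,6]  old=⊥  +wl: 2,3
  step 8. node 7  ⊔preds=⊥  new=[-5,-4]  stable
  step 9. node 2  ⊔preds=[-5,6]  new=[-3,6]  stable
  step 10. node 3  ⊔preds=[2,6]  new=[-2,1]  stable

Least fixpoint reached:
  node 0: [-5,5]
  node 1: [3,5]
  node 2: [-3,6]
  node 3: [-2,1]
  node 4: [-2,3]
  node 5: [4,5]
  node 6: [2,6]
  node 7: [-5,-4]

[-2,1]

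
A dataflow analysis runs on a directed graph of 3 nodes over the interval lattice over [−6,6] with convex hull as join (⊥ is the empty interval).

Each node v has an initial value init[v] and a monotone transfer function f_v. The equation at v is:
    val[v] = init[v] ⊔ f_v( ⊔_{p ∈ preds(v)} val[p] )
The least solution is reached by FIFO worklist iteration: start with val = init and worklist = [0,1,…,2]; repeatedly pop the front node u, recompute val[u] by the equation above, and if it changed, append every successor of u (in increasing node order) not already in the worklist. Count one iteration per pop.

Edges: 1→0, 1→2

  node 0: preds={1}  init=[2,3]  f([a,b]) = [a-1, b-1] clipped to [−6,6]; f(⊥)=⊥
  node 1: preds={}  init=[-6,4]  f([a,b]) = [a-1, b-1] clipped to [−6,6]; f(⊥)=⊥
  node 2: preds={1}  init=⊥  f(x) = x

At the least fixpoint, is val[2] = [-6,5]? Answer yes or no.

Trace (3 dequeues):
  [1] u=0 | in [-6,4] | out [-6,3] | prev [2,3] | push {}
  [2] u=1 | in ⊥ | out [-6,4] | ==
  [3] u=2 | in [-6,4] | out [-6,4] | prev ⊥ | push {}

Converged values:
  [0] [-6,3]
  [1] [-6,4]
  [2] [-6,4]

no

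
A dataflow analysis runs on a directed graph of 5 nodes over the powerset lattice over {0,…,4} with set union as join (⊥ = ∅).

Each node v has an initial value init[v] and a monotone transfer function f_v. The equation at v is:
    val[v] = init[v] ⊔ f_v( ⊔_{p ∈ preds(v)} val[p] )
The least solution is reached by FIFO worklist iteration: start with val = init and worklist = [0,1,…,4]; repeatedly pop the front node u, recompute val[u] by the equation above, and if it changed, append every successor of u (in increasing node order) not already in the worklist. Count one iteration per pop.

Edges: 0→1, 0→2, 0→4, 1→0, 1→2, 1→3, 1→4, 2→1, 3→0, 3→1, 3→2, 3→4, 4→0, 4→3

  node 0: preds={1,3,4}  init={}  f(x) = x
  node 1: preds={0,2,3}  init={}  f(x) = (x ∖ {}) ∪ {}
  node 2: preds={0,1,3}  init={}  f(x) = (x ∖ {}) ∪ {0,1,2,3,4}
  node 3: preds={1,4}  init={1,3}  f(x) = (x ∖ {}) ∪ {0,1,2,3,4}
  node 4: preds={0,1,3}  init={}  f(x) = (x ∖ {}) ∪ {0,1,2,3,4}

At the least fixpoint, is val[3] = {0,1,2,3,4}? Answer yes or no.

yes

Worklist (11 pops):
  #1 pop 0: in={1,3} → {1,3} (was {}); enqueue []
  #2 pop 1: in={1,3} → {1,3} (was {}); enqueue [0]
  #3 pop 2: in={1,3} → {0,1,2,3,4} (was {}); enqueue [1]
  #4 pop 3: in={1,3} → {0,1,2,3,4} (was {1,3}); enqueue [2]
  #5 pop 4: in={0,1,2,3,4} → {0,1,2,3,4} (was {}); enqueue [3]
  #6 pop 0: in={0,1,2,3,4} → {0,1,2,3,4} (was {1,3}); enqueue [4]
  #7 pop 1: in={0,1,2,3,4} → {0,1,2,3,4} (was {1,3}); enqueue [0]
  #8 pop 2: in={0,1,2,3,4} → {0,1,2,3,4} (no change)
  #9 pop 3: in={0,1,2,3,4} → {0,1,2,3,4} (no change)
  #10 pop 4: in={0,1,2,3,4} → {0,1,2,3,4} (no change)
  #11 pop 0: in={0,1,2,3,4} → {0,1,2,3,4} (no change)

Fixpoint:
  val[0] = {0,1,2,3,4}
  val[1] = {0,1,2,3,4}
  val[2] = {0,1,2,3,4}
  val[3] = {0,1,2,3,4}
  val[4] = {0,1,2,3,4}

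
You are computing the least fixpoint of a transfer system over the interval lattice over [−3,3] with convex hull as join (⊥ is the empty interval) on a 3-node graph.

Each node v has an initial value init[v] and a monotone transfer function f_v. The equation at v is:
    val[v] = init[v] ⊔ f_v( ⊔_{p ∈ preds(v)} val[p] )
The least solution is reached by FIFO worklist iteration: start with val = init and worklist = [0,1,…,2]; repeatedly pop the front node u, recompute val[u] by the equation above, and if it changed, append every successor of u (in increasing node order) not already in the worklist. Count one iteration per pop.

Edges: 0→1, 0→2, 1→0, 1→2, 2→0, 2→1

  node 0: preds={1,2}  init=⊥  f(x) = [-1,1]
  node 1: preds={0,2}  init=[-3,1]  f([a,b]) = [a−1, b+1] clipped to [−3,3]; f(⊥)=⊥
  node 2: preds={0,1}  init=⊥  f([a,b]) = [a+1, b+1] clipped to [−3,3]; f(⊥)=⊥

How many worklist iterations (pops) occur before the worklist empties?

Trace (7 dequeues):
  [1] u=0 | in [-3,1] | out [-1,1] | prev ⊥ | push {}
  [2] u=1 | in [-1,1] | out [-3,2] | prev [-3,1] | push {0}
  [3] u=2 | in [-3,2] | out [-2,3] | prev ⊥ | push {1}
  [4] u=0 | in [-3,3] | out [-1,1] | ==
  [5] u=1 | in [-2,3] | out [-3,3] | prev [-3,2] | push {0,2}
  [6] u=0 | in [-3,3] | out [-1,1] | ==
  [7] u=2 | in [-3,3] | out [-2,3] | ==

Converged values:
  [0] [-1,1]
  [1] [-3,3]
  [2] [-2,3]

7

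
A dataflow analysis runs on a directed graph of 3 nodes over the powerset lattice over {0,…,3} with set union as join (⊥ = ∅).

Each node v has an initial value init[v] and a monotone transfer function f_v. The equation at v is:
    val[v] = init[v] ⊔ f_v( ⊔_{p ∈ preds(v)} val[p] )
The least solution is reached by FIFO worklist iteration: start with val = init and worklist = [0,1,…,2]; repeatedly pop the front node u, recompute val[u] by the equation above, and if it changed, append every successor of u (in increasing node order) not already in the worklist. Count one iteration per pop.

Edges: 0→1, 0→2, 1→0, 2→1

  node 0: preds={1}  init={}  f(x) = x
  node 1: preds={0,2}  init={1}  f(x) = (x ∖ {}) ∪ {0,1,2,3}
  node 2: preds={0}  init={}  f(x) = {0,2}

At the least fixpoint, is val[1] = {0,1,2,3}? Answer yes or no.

Trace (6 dequeues):
  [1] u=0 | in {1} | out {1} | prev {} | push {}
  [2] u=1 | in {1} | out {0,1,2,3} | prev {1} | push {0}
  [3] u=2 | in {1} | out {0,2} | prev {} | push {1}
  [4] u=0 | in {0,1,2,3} | out {0,1,2,3} | prev {1} | push {2}
  [5] u=1 | in {0,1,2,3} | out {0,1,2,3} | ==
  [6] u=2 | in {0,1,2,3} | out {0,2} | ==

Converged values:
  [0] {0,1,2,3}
  [1] {0,1,2,3}
  [2] {0,2}

yes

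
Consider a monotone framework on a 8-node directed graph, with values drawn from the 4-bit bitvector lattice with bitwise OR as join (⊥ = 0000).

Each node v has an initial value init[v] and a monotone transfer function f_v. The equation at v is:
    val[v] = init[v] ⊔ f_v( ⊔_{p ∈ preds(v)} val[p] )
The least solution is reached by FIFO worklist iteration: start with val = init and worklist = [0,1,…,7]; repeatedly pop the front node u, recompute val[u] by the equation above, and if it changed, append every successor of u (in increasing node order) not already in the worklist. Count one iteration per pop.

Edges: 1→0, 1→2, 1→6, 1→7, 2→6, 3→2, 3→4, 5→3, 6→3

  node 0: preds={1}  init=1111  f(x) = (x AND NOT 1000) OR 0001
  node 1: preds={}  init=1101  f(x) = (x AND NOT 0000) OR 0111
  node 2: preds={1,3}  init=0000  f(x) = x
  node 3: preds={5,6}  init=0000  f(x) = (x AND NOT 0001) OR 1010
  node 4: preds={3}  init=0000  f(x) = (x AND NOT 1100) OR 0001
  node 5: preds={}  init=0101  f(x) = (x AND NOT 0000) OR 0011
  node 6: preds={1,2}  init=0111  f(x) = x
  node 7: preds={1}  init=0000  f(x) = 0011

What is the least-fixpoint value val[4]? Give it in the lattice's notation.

0011

Worklist (11 pops):
  #1 pop 0: in=1101 → 1111 (no change)
  #2 pop 1: in=0000 → 1111 (was 1101); enqueue [0]
  #3 pop 2: in=1111 → 1111 (was 0000); enqueue []
  #4 pop 3: in=0111 → 1110 (was 0000); enqueue [2]
  #5 pop 4: in=1110 → 0011 (was 0000); enqueue []
  #6 pop 5: in=0000 → 0111 (was 0101); enqueue [3]
  #7 pop 6: in=1111 → 1111 (was 0111); enqueue []
  #8 pop 7: in=1111 → 0011 (was 0000); enqueue []
  #9 pop 0: in=1111 → 1111 (no change)
  #10 pop 2: in=1111 → 1111 (no change)
  #11 pop 3: in=1111 → 1110 (no change)

Fixpoint:
  val[0] = 1111
  val[1] = 1111
  val[2] = 1111
  val[3] = 1110
  val[4] = 0011
  val[5] = 0111
  val[6] = 1111
  val[7] = 0011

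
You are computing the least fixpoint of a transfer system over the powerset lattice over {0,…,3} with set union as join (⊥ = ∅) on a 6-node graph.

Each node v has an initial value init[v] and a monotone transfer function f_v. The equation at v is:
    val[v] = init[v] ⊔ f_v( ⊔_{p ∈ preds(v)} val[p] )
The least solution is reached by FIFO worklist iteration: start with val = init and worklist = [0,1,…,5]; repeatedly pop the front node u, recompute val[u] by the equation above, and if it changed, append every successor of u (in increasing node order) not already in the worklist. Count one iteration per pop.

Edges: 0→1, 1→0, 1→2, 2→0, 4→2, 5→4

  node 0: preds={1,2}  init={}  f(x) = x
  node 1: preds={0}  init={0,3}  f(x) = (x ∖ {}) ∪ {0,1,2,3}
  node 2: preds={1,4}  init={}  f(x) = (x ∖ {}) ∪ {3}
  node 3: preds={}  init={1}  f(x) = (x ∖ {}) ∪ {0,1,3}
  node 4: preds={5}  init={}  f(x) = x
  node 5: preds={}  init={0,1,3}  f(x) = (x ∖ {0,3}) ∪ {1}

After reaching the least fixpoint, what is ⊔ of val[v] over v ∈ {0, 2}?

Iteration log — 9 steps:
  step 1. node 0  ⊔preds={0,3}  new={0,3}  old={}  +wl: 
  step 2. node 1  ⊔preds={0,3}  new={0,1,2,3}  old={0,3}  +wl: 0
  step 3. node 2  ⊔preds={0,1,2,3}  new={0,1,2,3}  old={}  +wl: 
  step 4. node 3  ⊔preds={}  new={0,1,3}  old={1}  +wl: 
  step 5. node 4  ⊔preds={0,1,3}  new={0,1,3}  old={}  +wl: 2
  step 6. node 5  ⊔preds={}  new={0,1,3}  stable
  step 7. node 0  ⊔preds={0,1,2,3}  new={0,1,2,3}  old={0,3}  +wl: 1
  step 8. node 2  ⊔preds={0,1,2,3}  new={0,1,2,3}  stable
  step 9. node 1  ⊔preds={0,1,2,3}  new={0,1,2,3}  stable

Least fixpoint reached:
  node 0: {0,1,2,3}
  node 1: {0,1,2,3}
  node 2: {0,1,2,3}
  node 3: {0,1,3}
  node 4: {0,1,3}
  node 5: {0,1,3}

{0,1,2,3}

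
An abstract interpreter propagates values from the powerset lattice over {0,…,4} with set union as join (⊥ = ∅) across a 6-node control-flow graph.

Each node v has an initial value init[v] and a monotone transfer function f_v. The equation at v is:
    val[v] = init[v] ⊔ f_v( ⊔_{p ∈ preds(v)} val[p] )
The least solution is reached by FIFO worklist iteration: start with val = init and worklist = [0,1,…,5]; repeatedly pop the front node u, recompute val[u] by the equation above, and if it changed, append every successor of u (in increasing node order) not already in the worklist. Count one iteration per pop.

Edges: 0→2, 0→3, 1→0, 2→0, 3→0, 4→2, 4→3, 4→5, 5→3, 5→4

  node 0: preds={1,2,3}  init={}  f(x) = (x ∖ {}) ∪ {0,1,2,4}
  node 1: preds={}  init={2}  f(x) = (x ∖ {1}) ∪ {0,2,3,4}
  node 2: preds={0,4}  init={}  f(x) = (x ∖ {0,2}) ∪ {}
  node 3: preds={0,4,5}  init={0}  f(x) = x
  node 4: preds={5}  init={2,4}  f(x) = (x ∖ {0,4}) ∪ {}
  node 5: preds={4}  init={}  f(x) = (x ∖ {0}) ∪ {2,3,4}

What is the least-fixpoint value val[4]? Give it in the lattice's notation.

{2,3,4}

Trace (13 dequeues):
  [1] u=0 | in {0,2} | out {0,1,2,4} | prev {} | push {}
  [2] u=1 | in {} | out {0,2,3,4} | prev {2} | push {0}
  [3] u=2 | in {0,1,2,4} | out {1,4} | prev {} | push {}
  [4] u=3 | in {0,1,2,4} | out {0,1,2,4} | prev {0} | push {}
  [5] u=4 | in {} | out {2,4} | ==
  [6] u=5 | in {2,4} | out {2,3,4} | prev {} | push {3,4}
  [7] u=0 | in {0,1,2,3,4} | out {0,1,2,3,4} | prev {0,1,2,4} | push {2}
  [8] u=3 | in {0,1,2,3,4} | out {0,1,2,3,4} | prev {0,1,2,4} | push {0}
  [9] u=4 | in {2,3,4} | out {2,3,4} | prev {2,4} | push {3,5}
  [10] u=2 | in {0,1,2,3,4} | out {1,3,4} | prev {1,4} | push {}
  [11] u=0 | in {0,1,2,3,4} | out {0,1,2,3,4} | ==
  [12] u=3 | in {0,1,2,3,4} | out {0,1,2,3,4} | ==
  [13] u=5 | in {2,3,4} | out {2,3,4} | ==

Converged values:
  [0] {0,1,2,3,4}
  [1] {0,2,3,4}
  [2] {1,3,4}
  [3] {0,1,2,3,4}
  [4] {2,3,4}
  [5] {2,3,4}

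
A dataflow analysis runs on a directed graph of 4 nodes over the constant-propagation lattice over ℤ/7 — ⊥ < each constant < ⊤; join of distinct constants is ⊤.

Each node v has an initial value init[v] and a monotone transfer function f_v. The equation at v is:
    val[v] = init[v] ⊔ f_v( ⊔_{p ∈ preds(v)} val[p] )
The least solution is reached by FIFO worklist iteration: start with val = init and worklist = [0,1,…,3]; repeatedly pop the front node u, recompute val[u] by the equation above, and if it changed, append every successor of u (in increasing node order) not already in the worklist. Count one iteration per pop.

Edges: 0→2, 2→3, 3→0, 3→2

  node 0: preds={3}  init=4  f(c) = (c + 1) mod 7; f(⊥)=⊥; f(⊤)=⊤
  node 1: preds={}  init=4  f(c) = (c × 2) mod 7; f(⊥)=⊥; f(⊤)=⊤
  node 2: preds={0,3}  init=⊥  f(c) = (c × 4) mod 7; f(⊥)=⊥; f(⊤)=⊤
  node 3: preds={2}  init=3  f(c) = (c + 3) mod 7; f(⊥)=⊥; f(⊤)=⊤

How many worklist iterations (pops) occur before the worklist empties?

6

Worklist (6 pops):
  #1 pop 0: in=3 → 4 (no change)
  #2 pop 1: in=⊥ → 4 (no change)
  #3 pop 2: in=⊤ → ⊤ (was ⊥); enqueue []
  #4 pop 3: in=⊤ → ⊤ (was 3); enqueue [0,2]
  #5 pop 0: in=⊤ → ⊤ (was 4); enqueue []
  #6 pop 2: in=⊤ → ⊤ (no change)

Fixpoint:
  val[0] = ⊤
  val[1] = 4
  val[2] = ⊤
  val[3] = ⊤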